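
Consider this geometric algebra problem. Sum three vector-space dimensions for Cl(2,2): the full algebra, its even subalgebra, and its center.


n = 2 + 2 = 4
Total dim = 2^4 = 16
Even subalgebra dim = 2^3 = 8
n is even, so center dim = 1
Sum = 16 + 8 + 1 = 25


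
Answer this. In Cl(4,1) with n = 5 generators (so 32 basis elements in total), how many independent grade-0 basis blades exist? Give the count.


Number of grade-k basis blades in Cl(p,q) with n = p + q is C(n, k).
n = 4 + 1 = 5
C(5, 0) = 5! / (0! * 5!)
= 120 / (1 * 120)
= 1


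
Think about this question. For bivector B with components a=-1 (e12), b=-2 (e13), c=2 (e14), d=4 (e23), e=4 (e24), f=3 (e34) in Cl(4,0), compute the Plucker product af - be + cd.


Plucker relation: af - be + cd
a*f = (-1)*3 = -3
b*e = (-2)*4 = -8
c*d = 2*4 = 8
af - be + cd = -3 - (-8) + 8
= 13


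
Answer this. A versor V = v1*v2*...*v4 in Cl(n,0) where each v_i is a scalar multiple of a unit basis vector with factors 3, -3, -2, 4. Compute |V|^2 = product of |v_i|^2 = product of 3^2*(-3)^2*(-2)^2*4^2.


Each vector v_i has |v_i|^2 = s_i^2
Squared scales: 3^2 = 9, (-3)^2 = 9, (-2)^2 = 4, 4^2 = 16
|V|^2 = 9 * 9 * 4 * 16
= 5184


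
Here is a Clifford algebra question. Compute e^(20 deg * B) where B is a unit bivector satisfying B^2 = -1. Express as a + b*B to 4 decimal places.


For a unit bivector B with B^2 = -1, the exponential series gives
e^(theta*B) = cos(theta) + sin(theta)*B (the GA analogue of Euler's formula).
theta = 20 degrees = 0.349066 rad
cos(20 deg) = 0.9397
sin(20 deg) = 0.3420
exp(theta*B) = 0.9397 + 0.3420*B


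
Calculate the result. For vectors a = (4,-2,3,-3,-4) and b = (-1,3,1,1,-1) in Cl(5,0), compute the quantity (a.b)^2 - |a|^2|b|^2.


a . b = 4*(-1) + (-2)*3 + 3*1 + (-3)*1 + (-4)*(-1)
= -4 + (-6) + 3 + (-3) + 4 = -6
|a|^2 = 4^2 + (-2)^2 + 3^2 + (-3)^2 + (-4)^2 = 54
|b|^2 = (-1)^2 + 3^2 + 1^2 + 1^2 + (-1)^2 = 13
(a.b)^2 = (-6)^2 = 36
|a|^2 * |b|^2 = 54 * 13 = 702
Result = 36 - 702 = -666


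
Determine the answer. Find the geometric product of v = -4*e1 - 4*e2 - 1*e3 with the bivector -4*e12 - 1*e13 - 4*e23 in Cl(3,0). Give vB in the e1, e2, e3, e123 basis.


vB has grade-1 (vector) and grade-3 (trivector) parts: vB = (v _| B) + (v ^ B).
Vector part <vB>_1:
  e1: -v2*b12 - v3*b13 = -(-4)*(-4) - (-1)*(-1) = -17
  e2: v1*b12 - v3*b23 = (-4)*(-4) - (-1)*(-4) = 12
  e3: v1*b13 + v2*b23 = (-4)*(-1) + (-4)*(-4) = 20
Trivector part <vB>_3:
  e123: v1*b23 - v2*b13 + v3*b12 = (-4)*(-4) - (-4)*(-1) + (-1)*(-4) = 16
vB = -17*e1 + 12*e2 + 20*e3 + 16*e123


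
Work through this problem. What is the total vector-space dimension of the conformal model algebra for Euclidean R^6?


The conformal model of R^6 uses Cl(7,1): the 6 Euclidean generators plus two extra orthogonal generators e+ (e+^2 = +1) and e- (e-^2 = -1), from which the null vectors e0, einf are built.
Number of generators m = 6 + 2 = 8.
dim Cl(p,q) = 2^m = 2^8 = 256


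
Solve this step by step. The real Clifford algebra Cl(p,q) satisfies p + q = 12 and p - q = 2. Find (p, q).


We need p + q = 12 and p - q = 2.
Adding: 2p = 12 + 2 = 14, so p = 7.
Then q = 12 - 7 = 5.
(p, q) = (7, 5)


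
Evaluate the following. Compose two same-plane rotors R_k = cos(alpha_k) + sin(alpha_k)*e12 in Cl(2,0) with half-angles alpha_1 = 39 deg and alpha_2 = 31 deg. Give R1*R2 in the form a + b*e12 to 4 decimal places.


Same-plane rotors commute and their half-angles add:
R1*R2 = cos(a1 + a2) + sin(a1 + a2)*e12.
a1 + a2 = 39 + 31 = 70 deg
cos(70 deg) = 0.3420
sin(70 deg) = 0.9397
R1*R2 = 0.3420 + 0.9397*e12


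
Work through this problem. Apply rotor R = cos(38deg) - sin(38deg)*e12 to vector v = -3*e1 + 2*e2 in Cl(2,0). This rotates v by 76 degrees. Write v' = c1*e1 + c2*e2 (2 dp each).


Rotor R = cos(38deg) - sin(38deg)*e12
Rotation angle theta = 2 * 38 = 76 degrees
v' = R*v*~R rotates v by theta.
cos(76deg) = 0.2419, sin(76deg) = 0.9703
v'_1 = -3*cos(76deg) - 2*sin(76deg)
= -3*0.2419 - 2*0.9703
= -2.67
v'_2 = -3*sin(76deg) + 2*cos(76deg)
= -3*0.9703 + 2*0.2419
= -2.43
v' = -2.67*e1 - 2.43*e2


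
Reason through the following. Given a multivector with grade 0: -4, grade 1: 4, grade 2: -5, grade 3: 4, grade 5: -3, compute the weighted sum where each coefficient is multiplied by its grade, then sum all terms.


Grade-weighted sum = sum of grade_k * coefficient_k
0*(-4) = 0
1*4 = 4
2*(-5) = -10
3*4 = 12
5*(-3) = -15
Total = 0 + 4 + (-10) + 12 + (-15) = -9


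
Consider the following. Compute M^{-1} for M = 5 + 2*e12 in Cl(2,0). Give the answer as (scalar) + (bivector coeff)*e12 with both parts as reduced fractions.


M = 5 + 2*e12, where e12^2 = -1.
Since M commutes with its reverse ~M = a - b*e12, M * ~M = a^2 - b^2*e12^2 = a^2 + b^2.
So M^{-1} = ~M / (a^2 + b^2) = (a - b*e12)/(a^2 + b^2).
a^2 + b^2 = 25 + 4 = 29
Scalar part = 5/29 = 5/29
Bivector coeff = -2/29 = -2/29
M^{-1} = 5/29 - 2/29*e12


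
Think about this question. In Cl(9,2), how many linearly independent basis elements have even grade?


Even subalgebra dimension = 2^(n-1)
n = 9 + 2 = 11
2^(11 - 1) = 2^10 = 1024
Verification: sum of C(11,k) for even k = 1 + 55 + 330 + 462 + 165 + 11 = 1024
Result = 1024


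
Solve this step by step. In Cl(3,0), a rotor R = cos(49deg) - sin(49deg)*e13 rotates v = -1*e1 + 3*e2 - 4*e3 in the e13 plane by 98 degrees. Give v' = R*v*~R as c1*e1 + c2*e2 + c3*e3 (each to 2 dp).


Rotor R = cos(49deg) - sin(49deg)*e13
Rotation angle theta = 2 * 49 = 98 degrees in the e13 plane (e1 -> e3).
The component perpendicular to the plane (e2) is invariant: v'_2 = v2 = 3.00
cos(98deg) = -0.1392, sin(98deg) = 0.9903
v'_1 = v1*cos(theta) - v3*sin(theta) = -1*(-0.1392) - (-4)*0.9903 = 4.10
v'_3 = v1*sin(theta) + v3*cos(theta) = -1*0.9903 + (-4)*(-0.1392) = -0.43
v' = 4.10*e1 + 3.00*e2 - 0.43*e3


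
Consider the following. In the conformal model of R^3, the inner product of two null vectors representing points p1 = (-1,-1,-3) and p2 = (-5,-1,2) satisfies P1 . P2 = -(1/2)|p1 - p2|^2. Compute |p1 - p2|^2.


p1 - p2 = (4, 0, -5)
|p1 - p2|^2 = 4^2 + 0^2 + (-5)^2
= 16 + 0 + 25
= 41


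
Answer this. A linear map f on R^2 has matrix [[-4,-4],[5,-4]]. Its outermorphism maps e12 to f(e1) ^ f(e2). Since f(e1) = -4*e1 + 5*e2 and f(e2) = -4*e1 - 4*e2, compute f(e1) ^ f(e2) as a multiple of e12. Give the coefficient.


The outermorphism of a linear map f sends e1^e2 to f(e1)^f(e2).
f(e1) = -4*e1 + 5*e2
f(e2) = -4*e1 - 4*e2
f(e1) ^ f(e2) = (-4*e1 + 5*e2) ^ (-4*e1 - 4*e2)
= (-4)*(-4)*e12 + 5*(-4)*e21
= (16 - (-20))*e12
= 36*e12
Coefficient = 36


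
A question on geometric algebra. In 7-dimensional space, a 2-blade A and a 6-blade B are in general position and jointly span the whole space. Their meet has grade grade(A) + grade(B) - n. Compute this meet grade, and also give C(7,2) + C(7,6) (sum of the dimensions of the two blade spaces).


Meet grade = grade(A) + grade(B) - n
= 2 + 6 - 7 = 1
C(7,2) = 21
C(7,6) = 7
dim_A + dim_B = 21 + 7 = 28


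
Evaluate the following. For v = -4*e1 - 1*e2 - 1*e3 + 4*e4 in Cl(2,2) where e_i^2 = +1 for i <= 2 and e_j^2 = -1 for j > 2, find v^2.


v^2 = sum of c_i^2 * e_i^2
Positive signature terms (e_i^2 = +1): (-4)^2 + (-1)^2 = 17
Negative signature terms (e_j^2 = -1): (-1)^2 + 4^2 = 17
v^2 = 17 - 17 = 0


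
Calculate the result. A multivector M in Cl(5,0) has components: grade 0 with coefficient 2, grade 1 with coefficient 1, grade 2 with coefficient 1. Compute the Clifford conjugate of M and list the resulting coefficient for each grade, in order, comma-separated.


Clifford conjugate sign for grade k: (-1)^(k(k+1)/2)
Grade 0: (-1)^(0*1/2) = (-1)^0 = 1, coeff 2 -> 2
Grade 1: (-1)^(1*2/2) = (-1)^1 = -1, coeff 1 -> -1
Grade 2: (-1)^(2*3/2) = (-1)^3 = -1, coeff 1 -> -1
Conjugated coefficients: 2, -1, -1


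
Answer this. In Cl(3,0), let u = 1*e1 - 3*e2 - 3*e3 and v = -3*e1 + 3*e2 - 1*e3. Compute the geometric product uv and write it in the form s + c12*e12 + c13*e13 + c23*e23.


In Cl(3,0): e_i^2 = 1, e_ie_j = -e_je_i for i != j.
Scalar part = u . v = 1*(-3) + (-3)*3 + (-3)*(-1)
= -3 + (-9) + 3 = -9
e12 coeff = 1*3 - (-3)*(-3) = 3 - 9 = -6
e13 coeff = 1*(-1) - (-3)*(-3) = -1 - 9 = -10
e23 coeff = (-3)*(-1) - (-3)*3 = 3 - (-9) = 12
uv = -9 - 6*e12 - 10*e13 + 12*e23


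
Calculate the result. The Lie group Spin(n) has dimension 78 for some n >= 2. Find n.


dim Spin(n) = dim so(n) = n(n-1)/2.
Solve n(n-1)/2 = 78, i.e. n^2 - n - 156 = 0.
Discriminant = 1 + 8*78 = 625
n = (1 + sqrt(625))/2 = (1 + 25)/2 = 13


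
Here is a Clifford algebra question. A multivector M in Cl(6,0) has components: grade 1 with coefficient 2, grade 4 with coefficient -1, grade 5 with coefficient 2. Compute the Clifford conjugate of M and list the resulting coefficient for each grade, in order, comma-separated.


Clifford conjugate sign for grade k: (-1)^(k(k+1)/2)
Grade 1: (-1)^(1*2/2) = (-1)^1 = -1, coeff 2 -> -2
Grade 4: (-1)^(4*5/2) = (-1)^10 = 1, coeff -1 -> -1
Grade 5: (-1)^(5*6/2) = (-1)^15 = -1, coeff 2 -> -2
Conjugated coefficients: -2, -1, -2


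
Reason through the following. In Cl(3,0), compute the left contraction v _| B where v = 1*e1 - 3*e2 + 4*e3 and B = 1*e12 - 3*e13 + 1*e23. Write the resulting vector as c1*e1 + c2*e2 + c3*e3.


Left contraction v _| B = <vB>_1 (grade-1 part of the geometric product vB).
Using e1_|e12 = e2, e2_|e12 = -e1, e1_|e13 = e3, e3_|e13 = -e1, e2_|e23 = e3, e3_|e23 = -e2:
e1 coeff: -v2*b12 - v3*b13 = -(-3)*(1) - (4)*(-3) = 15
e2 coeff: v1*b12 - v3*b23 = (1)*(1) - (4)*(1) = -3
e3 coeff: v1*b13 + v2*b23 = (1)*(-3) + (-3)*(1) = -6
v _| B = 15*e1 - 3*e2 - 6*e3


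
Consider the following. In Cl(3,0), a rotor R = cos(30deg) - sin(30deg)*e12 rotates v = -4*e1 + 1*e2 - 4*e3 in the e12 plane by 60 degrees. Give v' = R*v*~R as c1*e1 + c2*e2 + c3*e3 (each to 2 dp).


Rotor R = cos(30deg) - sin(30deg)*e12
Rotation angle theta = 2 * 30 = 60 degrees in the e12 plane (e1 -> e2).
The component perpendicular to the plane (e3) is invariant: v'_3 = v3 = -4.00
cos(60deg) = 0.5000, sin(60deg) = 0.8660
v'_1 = v1*cos(theta) - v2*sin(theta) = -4*0.5000 - 1*0.8660 = -2.87
v'_2 = v1*sin(theta) + v2*cos(theta) = -4*0.8660 + 1*0.5000 = -2.96
v' = -2.87*e1 - 2.96*e2 - 4.00*e3


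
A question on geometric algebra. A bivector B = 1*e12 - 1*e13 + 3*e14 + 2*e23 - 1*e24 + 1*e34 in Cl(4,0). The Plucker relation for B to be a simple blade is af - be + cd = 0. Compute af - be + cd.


Plucker relation: af - be + cd
a*f = 1*1 = 1
b*e = (-1)*(-1) = 1
c*d = 3*2 = 6
af - be + cd = 1 - 1 + 6
= 6


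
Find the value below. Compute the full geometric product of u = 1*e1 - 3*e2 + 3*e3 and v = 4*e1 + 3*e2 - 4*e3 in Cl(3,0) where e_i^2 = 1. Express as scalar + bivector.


In Cl(3,0): e_i^2 = 1, e_ie_j = -e_je_i for i != j.
Scalar part = u . v = 1*4 + (-3)*3 + 3*(-4)
= 4 + (-9) + (-12) = -17
e12 coeff = 1*3 - (-3)*4 = 3 - (-12) = 15
e13 coeff = 1*(-4) - 3*4 = -4 - 12 = -16
e23 coeff = (-3)*(-4) - 3*3 = 12 - 9 = 3
uv = -17 + 15*e12 - 16*e13 + 3*e23


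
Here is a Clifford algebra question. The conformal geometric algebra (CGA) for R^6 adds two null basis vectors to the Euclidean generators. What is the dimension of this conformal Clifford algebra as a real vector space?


The conformal model of R^6 uses Cl(7,1): the 6 Euclidean generators plus two extra orthogonal generators e+ (e+^2 = +1) and e- (e-^2 = -1), from which the null vectors e0, einf are built.
Number of generators m = 6 + 2 = 8.
dim Cl(p,q) = 2^m = 2^8 = 256


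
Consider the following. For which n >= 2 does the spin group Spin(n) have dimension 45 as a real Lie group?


dim Spin(n) = dim so(n) = n(n-1)/2.
Solve n(n-1)/2 = 45, i.e. n^2 - n - 90 = 0.
Discriminant = 1 + 8*45 = 361
n = (1 + sqrt(361))/2 = (1 + 19)/2 = 10


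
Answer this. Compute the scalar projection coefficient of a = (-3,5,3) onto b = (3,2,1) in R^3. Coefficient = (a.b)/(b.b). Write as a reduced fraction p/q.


Projection coefficient = (a . b) / (b . b)
a . b = (-3)*3 + 5*2 + 3*1
= -9 + 10 + 3 = 4
b . b = 3^2 + 2^2 + 1^2
= 9 + 4 + 1 = 14
Coefficient = 4/14
In lowest terms: 2/7


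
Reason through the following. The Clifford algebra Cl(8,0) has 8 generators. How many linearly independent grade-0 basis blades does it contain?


Number of grade-k basis blades in Cl(p,q) with n = p + q is C(n, k).
n = 8 + 0 = 8
C(8, 0) = 8! / (0! * 8!)
= 40320 / (1 * 40320)
= 1


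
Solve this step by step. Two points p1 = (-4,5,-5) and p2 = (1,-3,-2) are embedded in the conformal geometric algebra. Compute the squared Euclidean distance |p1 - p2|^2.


p1 - p2 = (-5, 8, -3)
|p1 - p2|^2 = (-5)^2 + 8^2 + (-3)^2
= 25 + 64 + 9
= 98


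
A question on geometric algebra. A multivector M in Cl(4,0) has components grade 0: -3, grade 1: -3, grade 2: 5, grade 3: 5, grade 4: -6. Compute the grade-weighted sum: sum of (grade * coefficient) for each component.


Grade-weighted sum = sum of grade_k * coefficient_k
0*(-3) = 0
1*(-3) = -3
2*5 = 10
3*5 = 15
4*(-6) = -24
Total = 0 + (-3) + 10 + 15 + (-24) = -2


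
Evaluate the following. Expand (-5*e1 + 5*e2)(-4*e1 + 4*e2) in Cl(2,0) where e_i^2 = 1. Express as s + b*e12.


Expand: (-5*e1 + 5*e2)(-4*e1 + 4*e2)
= (-5)*(-4)*e1e1 + (-5)*4*e1e2 + 5*(-4)*e2e1 + 5*4*e2e2
Using e1^2 = e2^2 = 1, e2e1 = -e1e2:
Scalar part s = (-5)*(-4) + 5*4 = 20 + 20 = 40
Bivector part b = (-5)*4 - 5*(-4) = -20 - (-20) = 0
uv = 40 + 0*e12


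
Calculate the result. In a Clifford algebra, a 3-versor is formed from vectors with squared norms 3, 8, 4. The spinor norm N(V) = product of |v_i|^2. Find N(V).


Spinor norm N(V) = |v1|^2 * |v2|^2 * ... * |v3|^2
= 3 * 8 * 4
Running product: 3, 24, 96
N(V) = 96


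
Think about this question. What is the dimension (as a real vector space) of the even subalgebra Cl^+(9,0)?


Even subalgebra dimension = 2^(n-1)
n = 9 + 0 = 9
2^(9 - 1) = 2^8 = 256
Verification: sum of C(9,k) for even k = 1 + 36 + 126 + 84 + 9 = 256
Result = 256


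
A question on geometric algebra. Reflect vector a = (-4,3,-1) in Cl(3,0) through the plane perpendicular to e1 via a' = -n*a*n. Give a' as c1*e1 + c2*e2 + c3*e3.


Reflection formula: a' = -n*a*n, with n = e1 (unit vector, n^2 = 1).
For reflection through hyperplane perp to e1:
The component along e1 flips sign, others stay.
a = (-4, 3, -1)
a' = (4, 3, -1)
a' = 4*e1 + 3*e2 - 1*e3


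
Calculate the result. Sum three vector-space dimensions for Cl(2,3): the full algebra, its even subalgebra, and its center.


n = 2 + 3 = 5
Total dim = 2^5 = 32
Even subalgebra dim = 2^4 = 16
n is odd, so center dim = 2
Sum = 32 + 16 + 2 = 50


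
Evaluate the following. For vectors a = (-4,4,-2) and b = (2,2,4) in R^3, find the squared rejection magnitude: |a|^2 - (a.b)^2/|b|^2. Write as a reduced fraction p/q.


|a|^2 = (-4)^2 + 4^2 + (-2)^2 = 36
|b|^2 = 2^2 + 2^2 + 4^2 = 24
a . b = (-4)*2 + 4*2 + (-2)*4 = -8
(a.b)^2 = (-8)^2 = 64
|rej|^2 = 36 - 64/24
= (864 - 64)/24
= 800/24
In lowest terms: 100/3


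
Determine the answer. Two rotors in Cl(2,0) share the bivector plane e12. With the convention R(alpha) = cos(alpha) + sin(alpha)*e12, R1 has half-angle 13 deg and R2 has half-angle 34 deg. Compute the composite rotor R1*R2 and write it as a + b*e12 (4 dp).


Same-plane rotors commute and their half-angles add:
R1*R2 = cos(a1 + a2) + sin(a1 + a2)*e12.
a1 + a2 = 13 + 34 = 47 deg
cos(47 deg) = 0.6820
sin(47 deg) = 0.7314
R1*R2 = 0.6820 + 0.7314*e12


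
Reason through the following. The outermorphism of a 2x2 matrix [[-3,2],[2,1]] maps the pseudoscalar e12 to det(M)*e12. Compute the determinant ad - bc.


The outermorphism of a linear map f sends e1^e2 to f(e1)^f(e2).
f(e1) = -3*e1 + 2*e2
f(e2) = 2*e1 + 1*e2
f(e1) ^ f(e2) = (-3*e1 + 2*e2) ^ (2*e1 + 1*e2)
= (-3)*1*e12 + 2*2*e21
= (-3 - 4)*e12
= -7*e12
Coefficient = -7


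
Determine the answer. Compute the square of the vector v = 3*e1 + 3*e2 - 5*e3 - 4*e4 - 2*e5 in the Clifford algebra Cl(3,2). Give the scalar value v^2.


v^2 = sum of c_i^2 * e_i^2
Positive signature terms (e_i^2 = +1): 3^2 + 3^2 + (-5)^2 = 43
Negative signature terms (e_j^2 = -1): (-4)^2 + (-2)^2 = 20
v^2 = 43 - 20 = 23


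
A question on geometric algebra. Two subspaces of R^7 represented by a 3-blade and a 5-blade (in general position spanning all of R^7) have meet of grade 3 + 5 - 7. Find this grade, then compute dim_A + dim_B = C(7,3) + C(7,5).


Meet grade = grade(A) + grade(B) - n
= 3 + 5 - 7 = 1
C(7,3) = 35
C(7,5) = 21
dim_A + dim_B = 35 + 21 = 56


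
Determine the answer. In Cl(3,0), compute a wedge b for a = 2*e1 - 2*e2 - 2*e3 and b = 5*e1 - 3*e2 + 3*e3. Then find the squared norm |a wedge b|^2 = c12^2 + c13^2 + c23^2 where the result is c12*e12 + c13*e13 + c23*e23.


a wedge b = (a1*b2 - a2*b1)*e12 + (a1*b3 - a3*b1)*e13 + (a2*b3 - a3*b2)*e23
e12 coeff: 2*(-3) - (-2)*5 = -6 - (-10) = 4
e13 coeff: 2*3 - (-2)*5 = 6 - (-10) = 16
e23 coeff: (-2)*3 - (-2)*(-3) = -6 - 6 = -12
|a wedge b|^2 = 4^2 + 16^2 + (-12)^2
= 16 + 256 + 144
= 416


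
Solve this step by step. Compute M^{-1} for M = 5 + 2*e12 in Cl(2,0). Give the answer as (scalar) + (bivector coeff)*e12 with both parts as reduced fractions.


M = 5 + 2*e12, where e12^2 = -1.
Since M commutes with its reverse ~M = a - b*e12, M * ~M = a^2 - b^2*e12^2 = a^2 + b^2.
So M^{-1} = ~M / (a^2 + b^2) = (a - b*e12)/(a^2 + b^2).
a^2 + b^2 = 25 + 4 = 29
Scalar part = 5/29 = 5/29
Bivector coeff = -2/29 = -2/29
M^{-1} = 5/29 - 2/29*e12


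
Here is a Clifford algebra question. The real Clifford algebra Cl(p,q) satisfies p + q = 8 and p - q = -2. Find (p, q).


We need p + q = 8 and p - q = -2.
Adding: 2p = 8 + (-2) = 6, so p = 3.
Then q = 8 - 3 = 5.
(p, q) = (3, 5)


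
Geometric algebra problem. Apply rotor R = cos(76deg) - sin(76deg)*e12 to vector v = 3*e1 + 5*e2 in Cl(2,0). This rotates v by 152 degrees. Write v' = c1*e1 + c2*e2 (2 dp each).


Rotor R = cos(76deg) - sin(76deg)*e12
Rotation angle theta = 2 * 76 = 152 degrees
v' = R*v*~R rotates v by theta.
cos(152deg) = -0.8829, sin(152deg) = 0.4695
v'_1 = 3*cos(152deg) - 5*sin(152deg)
= 3*(-0.8829) - 5*0.4695
= -5.00
v'_2 = 3*sin(152deg) + 5*cos(152deg)
= 3*0.4695 + 5*(-0.8829)
= -3.01
v' = -5.00*e1 - 3.01*e2


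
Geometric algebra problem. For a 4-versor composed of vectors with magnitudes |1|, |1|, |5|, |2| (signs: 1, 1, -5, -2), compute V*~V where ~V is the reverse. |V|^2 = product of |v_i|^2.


Each vector v_i has |v_i|^2 = s_i^2
Squared scales: 1^2 = 1, 1^2 = 1, (-5)^2 = 25, (-2)^2 = 4
|V|^2 = 1 * 1 * 25 * 4
= 100


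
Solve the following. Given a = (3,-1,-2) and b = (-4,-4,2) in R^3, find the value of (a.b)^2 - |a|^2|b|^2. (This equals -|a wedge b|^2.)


a . b = 3*(-4) + (-1)*(-4) + (-2)*2
= -12 + 4 + (-4) = -12
|a|^2 = 3^2 + (-1)^2 + (-2)^2 = 14
|b|^2 = (-4)^2 + (-4)^2 + 2^2 = 36
(a.b)^2 = (-12)^2 = 144
|a|^2 * |b|^2 = 14 * 36 = 504
Result = 144 - 504 = -360


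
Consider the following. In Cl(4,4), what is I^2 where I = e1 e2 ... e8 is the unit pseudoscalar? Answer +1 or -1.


The pseudoscalar I = e1...e_n (product of all n generators) of Cl(p,q) satisfies I^2 = (-1)^(q + n(n-1)/2).
p = 4, q = 4, n = p + q = 8
n(n-1)/2 = 8 * 7 / 2 = 28
Exponent = q + n(n-1)/2 = 4 + 28 = 32
I^2 = (-1)^32 = +1


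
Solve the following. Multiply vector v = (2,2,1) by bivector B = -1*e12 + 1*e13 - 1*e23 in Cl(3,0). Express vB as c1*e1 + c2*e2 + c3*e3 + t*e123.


vB has grade-1 (vector) and grade-3 (trivector) parts: vB = (v _| B) + (v ^ B).
Vector part <vB>_1:
  e1: -v2*b12 - v3*b13 = -(2)*(-1) - (1)*(1) = 1
  e2: v1*b12 - v3*b23 = (2)*(-1) - (1)*(-1) = -1
  e3: v1*b13 + v2*b23 = (2)*(1) + (2)*(-1) = 0
Trivector part <vB>_3:
  e123: v1*b23 - v2*b13 + v3*b12 = (2)*(-1) - (2)*(1) + (1)*(-1) = -5
vB = 1*e1 - 1*e2 + 0*e3 - 5*e123


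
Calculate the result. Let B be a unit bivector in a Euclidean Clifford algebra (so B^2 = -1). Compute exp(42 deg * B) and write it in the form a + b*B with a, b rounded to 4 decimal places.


For a unit bivector B with B^2 = -1, the exponential series gives
e^(theta*B) = cos(theta) + sin(theta)*B (the GA analogue of Euler's formula).
theta = 42 degrees = 0.733038 rad
cos(42 deg) = 0.7431
sin(42 deg) = 0.6691
exp(theta*B) = 0.7431 + 0.6691*B


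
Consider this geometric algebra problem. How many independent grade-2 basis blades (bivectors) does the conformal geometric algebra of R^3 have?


The conformal model of R^3 uses Cl(4,1) with m = 3 + 2 = 5 generators.
Number of grade-2 blades = C(m, 2) = C(5, 2)
= 5*4/2 = 10


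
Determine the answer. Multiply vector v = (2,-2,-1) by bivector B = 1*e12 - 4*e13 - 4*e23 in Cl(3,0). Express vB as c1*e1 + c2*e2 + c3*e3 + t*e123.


vB has grade-1 (vector) and grade-3 (trivector) parts: vB = (v _| B) + (v ^ B).
Vector part <vB>_1:
  e1: -v2*b12 - v3*b13 = -(-2)*(1) - (-1)*(-4) = -2
  e2: v1*b12 - v3*b23 = (2)*(1) - (-1)*(-4) = -2
  e3: v1*b13 + v2*b23 = (2)*(-4) + (-2)*(-4) = 0
Trivector part <vB>_3:
  e123: v1*b23 - v2*b13 + v3*b12 = (2)*(-4) - (-2)*(-4) + (-1)*(1) = -17
vB = -2*e1 - 2*e2 + 0*e3 - 17*e123


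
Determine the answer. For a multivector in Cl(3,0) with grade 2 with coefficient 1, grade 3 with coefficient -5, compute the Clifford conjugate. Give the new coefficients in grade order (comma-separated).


Clifford conjugate sign for grade k: (-1)^(k(k+1)/2)
Grade 2: (-1)^(2*3/2) = (-1)^3 = -1, coeff 1 -> -1
Grade 3: (-1)^(3*4/2) = (-1)^6 = 1, coeff -5 -> -5
Conjugated coefficients: -1, -5


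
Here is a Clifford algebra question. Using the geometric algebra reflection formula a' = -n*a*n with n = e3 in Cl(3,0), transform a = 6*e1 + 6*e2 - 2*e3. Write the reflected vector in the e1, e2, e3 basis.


Reflection formula: a' = -n*a*n, with n = e3 (unit vector, n^2 = 1).
For reflection through hyperplane perp to e3:
The component along e3 flips sign, others stay.
a = (6, 6, -2)
a' = (6, 6, 2)
a' = 6*e1 + 6*e2 + 2*e3


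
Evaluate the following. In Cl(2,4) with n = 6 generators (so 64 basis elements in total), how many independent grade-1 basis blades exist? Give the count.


Number of grade-k basis blades in Cl(p,q) with n = p + q is C(n, k).
n = 2 + 4 = 6
C(6, 1) = 6! / (1! * 5!)
= 720 / (1 * 120)
= 6


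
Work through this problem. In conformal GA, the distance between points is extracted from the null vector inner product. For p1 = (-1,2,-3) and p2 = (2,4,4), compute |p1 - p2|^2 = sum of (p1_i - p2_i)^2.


p1 - p2 = (-3, -2, -7)
|p1 - p2|^2 = (-3)^2 + (-2)^2 + (-7)^2
= 9 + 4 + 49
= 62


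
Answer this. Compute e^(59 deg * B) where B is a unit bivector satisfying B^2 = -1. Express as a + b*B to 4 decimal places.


For a unit bivector B with B^2 = -1, the exponential series gives
e^(theta*B) = cos(theta) + sin(theta)*B (the GA analogue of Euler's formula).
theta = 59 degrees = 1.029744 rad
cos(59 deg) = 0.5150
sin(59 deg) = 0.8572
exp(theta*B) = 0.5150 + 0.8572*B


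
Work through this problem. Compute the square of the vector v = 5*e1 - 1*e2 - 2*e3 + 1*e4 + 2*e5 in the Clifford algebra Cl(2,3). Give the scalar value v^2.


v^2 = sum of c_i^2 * e_i^2
Positive signature terms (e_i^2 = +1): 5^2 + (-1)^2 = 26
Negative signature terms (e_j^2 = -1): (-2)^2 + 1^2 + 2^2 = 9
v^2 = 26 - 9 = 17


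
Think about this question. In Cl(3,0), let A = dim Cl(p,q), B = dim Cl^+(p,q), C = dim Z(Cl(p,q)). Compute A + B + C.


n = 3 + 0 = 3
Total dim = 2^3 = 8
Even subalgebra dim = 2^2 = 4
n is odd, so center dim = 2
Sum = 8 + 4 + 2 = 14


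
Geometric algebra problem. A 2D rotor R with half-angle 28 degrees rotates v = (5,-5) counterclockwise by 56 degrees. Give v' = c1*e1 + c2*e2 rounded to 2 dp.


Rotor R = cos(28deg) - sin(28deg)*e12
Rotation angle theta = 2 * 28 = 56 degrees
v' = R*v*~R rotates v by theta.
cos(56deg) = 0.5592, sin(56deg) = 0.8290
v'_1 = 5*cos(56deg) - (-5)*sin(56deg)
= 5*0.5592 - (-5)*0.8290
= 6.94
v'_2 = 5*sin(56deg) + (-5)*cos(56deg)
= 5*0.8290 + (-5)*0.5592
= 1.35
v' = 6.94*e1 + 1.35*e2


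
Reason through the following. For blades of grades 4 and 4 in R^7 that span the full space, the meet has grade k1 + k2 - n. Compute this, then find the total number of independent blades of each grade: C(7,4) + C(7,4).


Meet grade = grade(A) + grade(B) - n
= 4 + 4 - 7 = 1
C(7,4) = 35
C(7,4) = 35
dim_A + dim_B = 35 + 35 = 70


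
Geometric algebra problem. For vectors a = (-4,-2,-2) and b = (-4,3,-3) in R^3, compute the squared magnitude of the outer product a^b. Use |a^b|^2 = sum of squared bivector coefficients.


a wedge b = (a1*b2 - a2*b1)*e12 + (a1*b3 - a3*b1)*e13 + (a2*b3 - a3*b2)*e23
e12 coeff: (-4)*3 - (-2)*(-4) = -12 - 8 = -20
e13 coeff: (-4)*(-3) - (-2)*(-4) = 12 - 8 = 4
e23 coeff: (-2)*(-3) - (-2)*3 = 6 - (-6) = 12
|a wedge b|^2 = (-20)^2 + 4^2 + 12^2
= 400 + 16 + 144
= 560


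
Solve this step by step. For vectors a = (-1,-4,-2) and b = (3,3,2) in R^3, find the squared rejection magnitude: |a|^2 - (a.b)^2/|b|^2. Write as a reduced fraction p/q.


|a|^2 = (-1)^2 + (-4)^2 + (-2)^2 = 21
|b|^2 = 3^2 + 3^2 + 2^2 = 22
a . b = (-1)*3 + (-4)*3 + (-2)*2 = -19
(a.b)^2 = (-19)^2 = 361
|rej|^2 = 21 - 361/22
= (462 - 361)/22
= 101/22
In lowest terms: 101/22


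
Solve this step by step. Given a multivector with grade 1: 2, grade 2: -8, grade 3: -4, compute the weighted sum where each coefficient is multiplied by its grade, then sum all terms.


Grade-weighted sum = sum of grade_k * coefficient_k
1*2 = 2
2*(-8) = -16
3*(-4) = -12
Total = 2 + (-16) + (-12) = -26


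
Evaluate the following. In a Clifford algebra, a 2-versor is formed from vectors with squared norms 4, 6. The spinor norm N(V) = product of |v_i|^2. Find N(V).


Spinor norm N(V) = |v1|^2 * |v2|^2 * ... * |v2|^2
= 4 * 6
Running product: 4, 24
N(V) = 24


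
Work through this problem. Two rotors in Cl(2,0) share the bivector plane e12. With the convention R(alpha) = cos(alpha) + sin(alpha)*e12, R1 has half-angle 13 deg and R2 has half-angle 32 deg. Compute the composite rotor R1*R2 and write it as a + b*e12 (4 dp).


Same-plane rotors commute and their half-angles add:
R1*R2 = cos(a1 + a2) + sin(a1 + a2)*e12.
a1 + a2 = 13 + 32 = 45 deg
cos(45 deg) = 0.7071
sin(45 deg) = 0.7071
R1*R2 = 0.7071 + 0.7071*e12


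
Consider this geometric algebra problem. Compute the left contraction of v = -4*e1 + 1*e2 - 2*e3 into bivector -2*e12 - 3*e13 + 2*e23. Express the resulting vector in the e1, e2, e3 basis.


Left contraction v _| B = <vB>_1 (grade-1 part of the geometric product vB).
Using e1_|e12 = e2, e2_|e12 = -e1, e1_|e13 = e3, e3_|e13 = -e1, e2_|e23 = e3, e3_|e23 = -e2:
e1 coeff: -v2*b12 - v3*b13 = -(1)*(-2) - (-2)*(-3) = -4
e2 coeff: v1*b12 - v3*b23 = (-4)*(-2) - (-2)*(2) = 12
e3 coeff: v1*b13 + v2*b23 = (-4)*(-3) + (1)*(2) = 14
v _| B = -4*e1 + 12*e2 + 14*e3


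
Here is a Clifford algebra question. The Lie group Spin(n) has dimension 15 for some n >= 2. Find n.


dim Spin(n) = dim so(n) = n(n-1)/2.
Solve n(n-1)/2 = 15, i.e. n^2 - n - 30 = 0.
Discriminant = 1 + 8*15 = 121
n = (1 + sqrt(121))/2 = (1 + 11)/2 = 6


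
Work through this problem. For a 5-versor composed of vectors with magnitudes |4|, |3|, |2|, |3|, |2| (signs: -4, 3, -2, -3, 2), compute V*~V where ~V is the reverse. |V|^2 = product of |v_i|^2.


Each vector v_i has |v_i|^2 = s_i^2
Squared scales: (-4)^2 = 16, 3^2 = 9, (-2)^2 = 4, (-3)^2 = 9, 2^2 = 4
|V|^2 = 16 * 9 * 4 * 9 * 4
= 20736


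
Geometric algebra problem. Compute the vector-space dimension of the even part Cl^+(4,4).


Even subalgebra dimension = 2^(n-1)
n = 4 + 4 = 8
2^(8 - 1) = 2^7 = 128
Verification: sum of C(8,k) for even k = 1 + 28 + 70 + 28 + 1 = 128
Result = 128


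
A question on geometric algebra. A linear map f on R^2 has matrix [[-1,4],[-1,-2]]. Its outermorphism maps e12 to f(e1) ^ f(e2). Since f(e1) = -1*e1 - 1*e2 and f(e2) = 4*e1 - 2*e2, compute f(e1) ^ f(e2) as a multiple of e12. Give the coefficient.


The outermorphism of a linear map f sends e1^e2 to f(e1)^f(e2).
f(e1) = -1*e1 - 1*e2
f(e2) = 4*e1 - 2*e2
f(e1) ^ f(e2) = (-1*e1 - 1*e2) ^ (4*e1 - 2*e2)
= (-1)*(-2)*e12 + (-1)*4*e21
= (2 - (-4))*e12
= 6*e12
Coefficient = 6


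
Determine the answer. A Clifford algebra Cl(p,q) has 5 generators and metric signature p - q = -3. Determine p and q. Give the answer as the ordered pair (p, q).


We need p + q = 5 and p - q = -3.
Adding: 2p = 5 + (-3) = 2, so p = 1.
Then q = 5 - 1 = 4.
(p, q) = (1, 4)


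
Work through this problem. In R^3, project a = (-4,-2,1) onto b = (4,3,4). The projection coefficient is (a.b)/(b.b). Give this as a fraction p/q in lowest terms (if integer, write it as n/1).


Projection coefficient = (a . b) / (b . b)
a . b = (-4)*4 + (-2)*3 + 1*4
= -16 + (-6) + 4 = -18
b . b = 4^2 + 3^2 + 4^2
= 16 + 9 + 16 = 41
Coefficient = -18/41
In lowest terms: -18/41


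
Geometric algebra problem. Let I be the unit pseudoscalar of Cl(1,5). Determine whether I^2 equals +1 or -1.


The pseudoscalar I = e1...e_n (product of all n generators) of Cl(p,q) satisfies I^2 = (-1)^(q + n(n-1)/2).
p = 1, q = 5, n = p + q = 6
n(n-1)/2 = 6 * 5 / 2 = 15
Exponent = q + n(n-1)/2 = 5 + 15 = 20
I^2 = (-1)^20 = +1


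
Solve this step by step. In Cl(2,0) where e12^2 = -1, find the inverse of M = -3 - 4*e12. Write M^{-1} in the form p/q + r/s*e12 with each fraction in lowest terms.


M = -3 - 4*e12, where e12^2 = -1.
Since M commutes with its reverse ~M = a - b*e12, M * ~M = a^2 - b^2*e12^2 = a^2 + b^2.
So M^{-1} = ~M / (a^2 + b^2) = (a - b*e12)/(a^2 + b^2).
a^2 + b^2 = 9 + 16 = 25
Scalar part = -3/25 = -3/25
Bivector coeff = 4/25 = 4/25
M^{-1} = -3/25 + 4/25*e12


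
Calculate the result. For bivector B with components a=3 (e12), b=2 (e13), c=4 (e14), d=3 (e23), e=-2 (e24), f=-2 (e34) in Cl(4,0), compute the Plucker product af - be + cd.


Plucker relation: af - be + cd
a*f = 3*(-2) = -6
b*e = 2*(-2) = -4
c*d = 4*3 = 12
af - be + cd = -6 - (-4) + 12
= 10


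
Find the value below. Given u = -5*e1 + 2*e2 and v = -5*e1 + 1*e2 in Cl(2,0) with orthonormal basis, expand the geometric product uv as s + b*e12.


Expand: (-5*e1 + 2*e2)(-5*e1 + 1*e2)
= (-5)*(-5)*e1e1 + (-5)*1*e1e2 + 2*(-5)*e2e1 + 2*1*e2e2
Using e1^2 = e2^2 = 1, e2e1 = -e1e2:
Scalar part s = (-5)*(-5) + 2*1 = 25 + 2 = 27
Bivector part b = (-5)*1 - 2*(-5) = -5 - (-10) = 5
uv = 27 + 5*e12


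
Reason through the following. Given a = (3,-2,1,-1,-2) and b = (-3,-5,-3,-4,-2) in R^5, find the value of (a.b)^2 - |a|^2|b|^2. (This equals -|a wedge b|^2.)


a . b = 3*(-3) + (-2)*(-5) + 1*(-3) + (-1)*(-4) + (-2)*(-2)
= -9 + 10 + (-3) + 4 + 4 = 6
|a|^2 = 3^2 + (-2)^2 + 1^2 + (-1)^2 + (-2)^2 = 19
|b|^2 = (-3)^2 + (-5)^2 + (-3)^2 + (-4)^2 + (-2)^2 = 63
(a.b)^2 = 6^2 = 36
|a|^2 * |b|^2 = 19 * 63 = 1197
Result = 36 - 1197 = -1161


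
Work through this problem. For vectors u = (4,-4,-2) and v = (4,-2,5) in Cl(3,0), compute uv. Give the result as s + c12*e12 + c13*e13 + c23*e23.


In Cl(3,0): e_i^2 = 1, e_ie_j = -e_je_i for i != j.
Scalar part = u . v = 4*4 + (-4)*(-2) + (-2)*5
= 16 + 8 + (-10) = 14
e12 coeff = 4*(-2) - (-4)*4 = -8 - (-16) = 8
e13 coeff = 4*5 - (-2)*4 = 20 - (-8) = 28
e23 coeff = (-4)*5 - (-2)*(-2) = -20 - 4 = -24
uv = 14 + 8*e12 + 28*e13 - 24*e23


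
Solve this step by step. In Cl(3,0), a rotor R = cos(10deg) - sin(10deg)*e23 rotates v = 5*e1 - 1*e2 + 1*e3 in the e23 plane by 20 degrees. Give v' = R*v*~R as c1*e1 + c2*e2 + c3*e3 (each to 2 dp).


Rotor R = cos(10deg) - sin(10deg)*e23
Rotation angle theta = 2 * 10 = 20 degrees in the e23 plane (e2 -> e3).
The component perpendicular to the plane (e1) is invariant: v'_1 = v1 = 5.00
cos(20deg) = 0.9397, sin(20deg) = 0.3420
v'_2 = v2*cos(theta) - v3*sin(theta) = -1*0.9397 - 1*0.3420 = -1.28
v'_3 = v2*sin(theta) + v3*cos(theta) = -1*0.3420 + 1*0.9397 = 0.60
v' = 5.00*e1 - 1.28*e2 + 0.60*e3


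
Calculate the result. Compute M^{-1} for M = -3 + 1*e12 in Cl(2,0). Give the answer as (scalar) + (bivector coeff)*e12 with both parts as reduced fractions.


M = -3 + 1*e12, where e12^2 = -1.
Since M commutes with its reverse ~M = a - b*e12, M * ~M = a^2 - b^2*e12^2 = a^2 + b^2.
So M^{-1} = ~M / (a^2 + b^2) = (a - b*e12)/(a^2 + b^2).
a^2 + b^2 = 9 + 1 = 10
Scalar part = -3/10 = -3/10
Bivector coeff = -1/10 = -1/10
M^{-1} = -3/10 - 1/10*e12


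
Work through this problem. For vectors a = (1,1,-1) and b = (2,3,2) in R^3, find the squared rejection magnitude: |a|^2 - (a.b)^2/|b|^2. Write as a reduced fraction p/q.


|a|^2 = 1^2 + 1^2 + (-1)^2 = 3
|b|^2 = 2^2 + 3^2 + 2^2 = 17
a . b = 1*2 + 1*3 + (-1)*2 = 3
(a.b)^2 = 3^2 = 9
|rej|^2 = 3 - 9/17
= (51 - 9)/17
= 42/17
In lowest terms: 42/17


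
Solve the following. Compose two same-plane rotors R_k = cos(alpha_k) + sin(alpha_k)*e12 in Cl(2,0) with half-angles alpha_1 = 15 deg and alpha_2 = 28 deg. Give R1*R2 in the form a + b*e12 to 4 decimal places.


Same-plane rotors commute and their half-angles add:
R1*R2 = cos(a1 + a2) + sin(a1 + a2)*e12.
a1 + a2 = 15 + 28 = 43 deg
cos(43 deg) = 0.7314
sin(43 deg) = 0.6820
R1*R2 = 0.7314 + 0.6820*e12


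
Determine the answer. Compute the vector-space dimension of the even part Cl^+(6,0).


Even subalgebra dimension = 2^(n-1)
n = 6 + 0 = 6
2^(6 - 1) = 2^5 = 32
Verification: sum of C(6,k) for even k = 1 + 15 + 15 + 1 = 32
Result = 32


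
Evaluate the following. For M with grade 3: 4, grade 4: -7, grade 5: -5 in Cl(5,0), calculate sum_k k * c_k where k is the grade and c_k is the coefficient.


Grade-weighted sum = sum of grade_k * coefficient_k
3*4 = 12
4*(-7) = -28
5*(-5) = -25
Total = 12 + (-28) + (-25) = -41


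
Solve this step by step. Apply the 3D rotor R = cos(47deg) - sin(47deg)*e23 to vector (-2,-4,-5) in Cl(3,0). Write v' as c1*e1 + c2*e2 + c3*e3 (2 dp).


Rotor R = cos(47deg) - sin(47deg)*e23
Rotation angle theta = 2 * 47 = 94 degrees in the e23 plane (e2 -> e3).
The component perpendicular to the plane (e1) is invariant: v'_1 = v1 = -2.00
cos(94deg) = -0.0698, sin(94deg) = 0.9976
v'_2 = v2*cos(theta) - v3*sin(theta) = -4*(-0.0698) - (-5)*0.9976 = 5.27
v'_3 = v2*sin(theta) + v3*cos(theta) = -4*0.9976 + (-5)*(-0.0698) = -3.64
v' = -2.00*e1 + 5.27*e2 - 3.64*e3


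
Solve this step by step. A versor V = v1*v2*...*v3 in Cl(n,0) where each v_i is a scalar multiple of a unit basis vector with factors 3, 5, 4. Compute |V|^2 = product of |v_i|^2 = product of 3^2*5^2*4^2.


Each vector v_i has |v_i|^2 = s_i^2
Squared scales: 3^2 = 9, 5^2 = 25, 4^2 = 16
|V|^2 = 9 * 25 * 16
= 3600


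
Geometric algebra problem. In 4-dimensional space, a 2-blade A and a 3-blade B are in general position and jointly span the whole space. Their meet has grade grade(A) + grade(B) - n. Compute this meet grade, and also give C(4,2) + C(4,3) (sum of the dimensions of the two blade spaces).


Meet grade = grade(A) + grade(B) - n
= 2 + 3 - 4 = 1
C(4,2) = 6
C(4,3) = 4
dim_A + dim_B = 6 + 4 = 10


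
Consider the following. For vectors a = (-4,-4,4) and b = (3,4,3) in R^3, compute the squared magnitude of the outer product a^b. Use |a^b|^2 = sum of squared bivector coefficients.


a wedge b = (a1*b2 - a2*b1)*e12 + (a1*b3 - a3*b1)*e13 + (a2*b3 - a3*b2)*e23
e12 coeff: (-4)*4 - (-4)*3 = -16 - (-12) = -4
e13 coeff: (-4)*3 - 4*3 = -12 - 12 = -24
e23 coeff: (-4)*3 - 4*4 = -12 - 16 = -28
|a wedge b|^2 = (-4)^2 + (-24)^2 + (-28)^2
= 16 + 576 + 784
= 1376


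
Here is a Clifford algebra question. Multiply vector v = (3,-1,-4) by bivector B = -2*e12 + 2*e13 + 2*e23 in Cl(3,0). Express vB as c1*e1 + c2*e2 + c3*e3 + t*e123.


vB has grade-1 (vector) and grade-3 (trivector) parts: vB = (v _| B) + (v ^ B).
Vector part <vB>_1:
  e1: -v2*b12 - v3*b13 = -(-1)*(-2) - (-4)*(2) = 6
  e2: v1*b12 - v3*b23 = (3)*(-2) - (-4)*(2) = 2
  e3: v1*b13 + v2*b23 = (3)*(2) + (-1)*(2) = 4
Trivector part <vB>_3:
  e123: v1*b23 - v2*b13 + v3*b12 = (3)*(2) - (-1)*(2) + (-4)*(-2) = 16
vB = 6*e1 + 2*e2 + 4*e3 + 16*e123


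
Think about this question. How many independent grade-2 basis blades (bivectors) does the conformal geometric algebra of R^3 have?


The conformal model of R^3 uses Cl(4,1) with m = 3 + 2 = 5 generators.
Number of grade-2 blades = C(m, 2) = C(5, 2)
= 5*4/2 = 10


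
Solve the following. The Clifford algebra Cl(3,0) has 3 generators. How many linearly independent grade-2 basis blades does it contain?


Number of grade-k basis blades in Cl(p,q) with n = p + q is C(n, k).
n = 3 + 0 = 3
C(3, 2) = 3! / (2! * 1!)
= 6 / (2 * 1)
= 3


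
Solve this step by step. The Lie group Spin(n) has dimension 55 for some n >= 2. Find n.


dim Spin(n) = dim so(n) = n(n-1)/2.
Solve n(n-1)/2 = 55, i.e. n^2 - n - 110 = 0.
Discriminant = 1 + 8*55 = 441
n = (1 + sqrt(441))/2 = (1 + 21)/2 = 11


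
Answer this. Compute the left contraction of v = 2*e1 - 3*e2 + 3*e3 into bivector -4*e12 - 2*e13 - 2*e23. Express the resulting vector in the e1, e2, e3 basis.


Left contraction v _| B = <vB>_1 (grade-1 part of the geometric product vB).
Using e1_|e12 = e2, e2_|e12 = -e1, e1_|e13 = e3, e3_|e13 = -e1, e2_|e23 = e3, e3_|e23 = -e2:
e1 coeff: -v2*b12 - v3*b13 = -(-3)*(-4) - (3)*(-2) = -6
e2 coeff: v1*b12 - v3*b23 = (2)*(-4) - (3)*(-2) = -2
e3 coeff: v1*b13 + v2*b23 = (2)*(-2) + (-3)*(-2) = 2
v _| B = -6*e1 - 2*e2 + 2*e3


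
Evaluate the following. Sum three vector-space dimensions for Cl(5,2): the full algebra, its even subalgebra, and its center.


n = 5 + 2 = 7
Total dim = 2^7 = 128
Even subalgebra dim = 2^6 = 64
n is odd, so center dim = 2
Sum = 128 + 64 + 2 = 194


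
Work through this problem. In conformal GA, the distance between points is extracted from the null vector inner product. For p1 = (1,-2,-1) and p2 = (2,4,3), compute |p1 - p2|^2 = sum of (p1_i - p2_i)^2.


p1 - p2 = (-1, -6, -4)
|p1 - p2|^2 = (-1)^2 + (-6)^2 + (-4)^2
= 1 + 36 + 16
= 53


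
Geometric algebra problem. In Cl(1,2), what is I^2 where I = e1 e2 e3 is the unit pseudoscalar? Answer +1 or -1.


The pseudoscalar I = e1...e_n (product of all n generators) of Cl(p,q) satisfies I^2 = (-1)^(q + n(n-1)/2).
p = 1, q = 2, n = p + q = 3
n(n-1)/2 = 3 * 2 / 2 = 3
Exponent = q + n(n-1)/2 = 2 + 3 = 5
I^2 = (-1)^5 = -1


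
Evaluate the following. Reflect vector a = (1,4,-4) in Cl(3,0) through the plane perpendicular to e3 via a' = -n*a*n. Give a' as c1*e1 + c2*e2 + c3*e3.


Reflection formula: a' = -n*a*n, with n = e3 (unit vector, n^2 = 1).
For reflection through hyperplane perp to e3:
The component along e3 flips sign, others stay.
a = (1, 4, -4)
a' = (1, 4, 4)
a' = 1*e1 + 4*e2 + 4*e3


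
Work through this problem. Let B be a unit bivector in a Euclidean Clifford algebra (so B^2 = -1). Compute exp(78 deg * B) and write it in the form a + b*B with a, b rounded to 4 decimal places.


For a unit bivector B with B^2 = -1, the exponential series gives
e^(theta*B) = cos(theta) + sin(theta)*B (the GA analogue of Euler's formula).
theta = 78 degrees = 1.361357 rad
cos(78 deg) = 0.2079
sin(78 deg) = 0.9781
exp(theta*B) = 0.2079 + 0.9781*B


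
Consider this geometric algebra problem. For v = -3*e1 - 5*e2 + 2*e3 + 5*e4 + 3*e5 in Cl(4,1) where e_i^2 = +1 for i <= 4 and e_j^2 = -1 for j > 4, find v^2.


v^2 = sum of c_i^2 * e_i^2
Positive signature terms (e_i^2 = +1): (-3)^2 + (-5)^2 + 2^2 + 5^2 = 63
Negative signature terms (e_j^2 = -1): 3^2 = 9
v^2 = 63 - 9 = 54


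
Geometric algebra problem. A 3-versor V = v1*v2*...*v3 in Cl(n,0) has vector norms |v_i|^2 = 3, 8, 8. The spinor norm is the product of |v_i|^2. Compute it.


Spinor norm N(V) = |v1|^2 * |v2|^2 * ... * |v3|^2
= 3 * 8 * 8
Running product: 3, 24, 192
N(V) = 192


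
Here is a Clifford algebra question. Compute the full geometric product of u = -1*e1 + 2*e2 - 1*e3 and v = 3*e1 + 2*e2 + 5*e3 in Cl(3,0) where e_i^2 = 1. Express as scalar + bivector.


In Cl(3,0): e_i^2 = 1, e_ie_j = -e_je_i for i != j.
Scalar part = u . v = (-1)*3 + 2*2 + (-1)*5
= -3 + 4 + (-5) = -4
e12 coeff = (-1)*2 - 2*3 = -2 - 6 = -8
e13 coeff = (-1)*5 - (-1)*3 = -5 - (-3) = -2
e23 coeff = 2*5 - (-1)*2 = 10 - (-2) = 12
uv = -4 - 8*e12 - 2*e13 + 12*e23


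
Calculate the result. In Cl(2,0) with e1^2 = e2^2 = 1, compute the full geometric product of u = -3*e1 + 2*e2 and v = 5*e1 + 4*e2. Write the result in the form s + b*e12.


Expand: (-3*e1 + 2*e2)(5*e1 + 4*e2)
= (-3)*5*e1e1 + (-3)*4*e1e2 + 2*5*e2e1 + 2*4*e2e2
Using e1^2 = e2^2 = 1, e2e1 = -e1e2:
Scalar part s = (-3)*5 + 2*4 = -15 + 8 = -7
Bivector part b = (-3)*4 - 2*5 = -12 - 10 = -22
uv = -7 - 22*e12
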